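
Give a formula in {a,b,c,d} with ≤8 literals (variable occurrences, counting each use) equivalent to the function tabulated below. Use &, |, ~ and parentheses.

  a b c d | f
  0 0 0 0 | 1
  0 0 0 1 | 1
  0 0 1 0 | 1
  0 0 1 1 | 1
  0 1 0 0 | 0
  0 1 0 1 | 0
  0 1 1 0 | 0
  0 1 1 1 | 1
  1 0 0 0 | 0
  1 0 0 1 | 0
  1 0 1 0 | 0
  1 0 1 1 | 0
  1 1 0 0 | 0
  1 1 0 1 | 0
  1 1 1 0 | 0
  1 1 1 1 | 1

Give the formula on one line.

((~a & ~b) | ((b & c) & d))

  ~a = 1111111100000000
  ~b = 1111000011110000
  (~a & ~b) = 1111000000000000
  (b & c) = 0000001100000011
  ((b & c) & d) = 0000000100000001
  ((~a & ~b) | ((b & c) & d)) = 1111000100000001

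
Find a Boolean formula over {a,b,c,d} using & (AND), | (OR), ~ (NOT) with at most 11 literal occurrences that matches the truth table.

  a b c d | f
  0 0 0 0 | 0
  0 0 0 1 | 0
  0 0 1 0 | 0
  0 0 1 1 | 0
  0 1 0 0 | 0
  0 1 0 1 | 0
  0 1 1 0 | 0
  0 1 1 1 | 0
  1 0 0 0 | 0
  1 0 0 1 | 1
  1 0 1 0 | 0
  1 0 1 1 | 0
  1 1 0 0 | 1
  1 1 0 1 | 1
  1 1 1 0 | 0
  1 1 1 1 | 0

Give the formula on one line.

((~c & a) & (((~c & d) | b) | ((c & ~d) & ~b)))

  ~c = 1100110011001100
  (~c & a) = 0000000011001100
  (~c & d) = 0100010001000100
  ((~c & d) | b) = 0100111101001111
  ~d = 1010101010101010
  (c & ~d) = 0010001000100010
  ~b = 1111000011110000
  ((c & ~d) & ~b) = 0010000000100000
  (((~c & d) | b) | ((c & ~d) & ~b)) = 0110111101101111
  ((~c & a) & (((~c & d) | b) | ((c & ~d) & ~b))) = 0000000001001100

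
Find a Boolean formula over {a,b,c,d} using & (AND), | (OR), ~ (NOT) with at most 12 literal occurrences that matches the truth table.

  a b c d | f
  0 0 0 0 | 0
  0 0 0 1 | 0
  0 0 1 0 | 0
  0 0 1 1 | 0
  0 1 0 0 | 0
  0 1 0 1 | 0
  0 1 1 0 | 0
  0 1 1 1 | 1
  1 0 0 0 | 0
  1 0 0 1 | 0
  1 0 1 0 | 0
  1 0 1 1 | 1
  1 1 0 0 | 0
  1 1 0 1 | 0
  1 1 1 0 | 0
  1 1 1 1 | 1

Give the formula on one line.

  (c & d) = 0001000100010001
  ~d = 1010101010101010
  ~b = 1111000011110000
  (b & c) = 0000001100000011
  (~b | (b & c)) = 1111001111110011
  (~d | (~b | (b & c))) = 1111101111111011
  (d & b) = 0000010100000101
  ((d & b) | a) = 0000010111111111
  ((~d | (~b | (b & c))) & ((d & b) | a)) = 0000000111111011
  ((c & d) & ((~d | (~b | (b & c))) & ((d & b) | a))) = 0000000100010001

((c & d) & ((~d | (~b | (b & c))) & ((d & b) | a)))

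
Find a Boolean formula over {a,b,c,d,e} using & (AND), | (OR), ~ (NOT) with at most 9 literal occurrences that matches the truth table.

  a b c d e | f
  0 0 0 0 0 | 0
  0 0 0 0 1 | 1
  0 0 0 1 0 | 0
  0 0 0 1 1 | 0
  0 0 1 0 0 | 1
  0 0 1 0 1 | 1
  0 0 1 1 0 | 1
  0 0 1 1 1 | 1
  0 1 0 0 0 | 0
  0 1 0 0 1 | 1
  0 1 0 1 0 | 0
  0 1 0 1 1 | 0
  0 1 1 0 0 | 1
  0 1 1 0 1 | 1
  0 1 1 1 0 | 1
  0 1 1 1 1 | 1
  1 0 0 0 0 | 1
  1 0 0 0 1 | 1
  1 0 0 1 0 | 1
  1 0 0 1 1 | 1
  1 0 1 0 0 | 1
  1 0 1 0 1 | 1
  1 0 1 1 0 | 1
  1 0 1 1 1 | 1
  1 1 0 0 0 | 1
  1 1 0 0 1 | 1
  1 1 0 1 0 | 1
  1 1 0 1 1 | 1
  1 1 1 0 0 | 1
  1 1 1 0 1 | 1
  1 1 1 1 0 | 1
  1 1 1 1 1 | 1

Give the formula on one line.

  ~d = 11001100110011001100110011001100
  (~d | a) = 11001100110011001111111111111111
  ((~d | a) & e) = 01000100010001000101010101010101
  ~c = 11110000111100001111000011110000
  (a & ~c) = 00000000000000001111000011110000
  (c | (a & ~c)) = 00001111000011111111111111111111
  (((~d | a) & e) | (c | (a & ~c))) = 01001111010011111111111111111111

(((~d | a) & e) | (c | (a & ~c)))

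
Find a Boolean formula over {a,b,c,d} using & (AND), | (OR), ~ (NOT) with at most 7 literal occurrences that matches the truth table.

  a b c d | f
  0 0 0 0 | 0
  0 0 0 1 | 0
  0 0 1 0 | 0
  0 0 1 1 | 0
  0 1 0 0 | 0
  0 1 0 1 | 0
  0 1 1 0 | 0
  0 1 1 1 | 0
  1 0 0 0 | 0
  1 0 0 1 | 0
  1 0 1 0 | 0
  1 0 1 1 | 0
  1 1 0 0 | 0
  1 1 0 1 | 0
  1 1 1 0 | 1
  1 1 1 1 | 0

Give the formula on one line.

((~d & (c & b)) & ((b & c) & (a | ~c)))

  ~d = 1010101010101010
  (c & b) = 0000001100000011
  (~d & (c & b)) = 0000001000000010
  (b & c) = 0000001100000011
  ~c = 1100110011001100
  (a | ~c) = 1100110011111111
  ((b & c) & (a | ~c)) = 0000000000000011
  ((~d & (c & b)) & ((b & c) & (a | ~c))) = 0000000000000010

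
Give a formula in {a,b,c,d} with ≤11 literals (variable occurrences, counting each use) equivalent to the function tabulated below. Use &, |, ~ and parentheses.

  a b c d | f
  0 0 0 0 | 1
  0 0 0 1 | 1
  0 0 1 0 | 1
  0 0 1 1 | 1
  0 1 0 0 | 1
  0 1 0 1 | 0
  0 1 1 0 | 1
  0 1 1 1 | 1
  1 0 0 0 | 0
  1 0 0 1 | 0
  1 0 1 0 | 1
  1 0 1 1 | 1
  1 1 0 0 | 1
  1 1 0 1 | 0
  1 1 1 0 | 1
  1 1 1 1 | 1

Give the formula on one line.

  ~a = 1111111100000000
  (c & a) = 0000000000110011
  ~d = 1010101010101010
  ~b = 1111000011110000
  (~d | ~b) = 1111101011111010
  ((c & a) & (~d | ~b)) = 0000000000110010
  (~a | ((c & a) & (~d | ~b))) = 1111111100110010
  (b | (~a | ((c & a) & (~d | ~b)))) = 1111111100111111
  (c | (~d | ~b)) = 1111101111111011
  ((b | (~a | ((c & a) & (~d | ~b)))) & (c | (~d | ~b))) = 1111101100111011

((b | (~a | ((c & a) & (~d | ~b)))) & (c | (~d | ~b)))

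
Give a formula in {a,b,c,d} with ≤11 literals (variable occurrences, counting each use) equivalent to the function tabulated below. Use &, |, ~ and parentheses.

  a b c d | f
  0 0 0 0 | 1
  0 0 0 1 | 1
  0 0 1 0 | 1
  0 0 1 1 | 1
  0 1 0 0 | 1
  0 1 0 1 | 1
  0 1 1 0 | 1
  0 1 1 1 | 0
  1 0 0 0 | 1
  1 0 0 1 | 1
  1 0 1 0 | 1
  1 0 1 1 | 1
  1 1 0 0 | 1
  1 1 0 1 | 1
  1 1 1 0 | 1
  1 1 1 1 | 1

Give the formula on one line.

((~d | ((~c | a) & d)) | ((~c & ((~d | ~c) & ~a)) | ~b))

  ~d = 1010101010101010
  ~c = 1100110011001100
  (~c | a) = 1100110011111111
  ((~c | a) & d) = 0100010001010101
  (~d | ((~c | a) & d)) = 1110111011111111
  (~d | ~c) = 1110111011101110
  ~a = 1111111100000000
  ((~d | ~c) & ~a) = 1110111000000000
  (~c & ((~d | ~c) & ~a)) = 1100110000000000
  ~b = 1111000011110000
  ((~c & ((~d | ~c) & ~a)) | ~b) = 1111110011110000
  ((~d | ((~c | a) & d)) | ((~c & ((~d | ~c) & ~a)) | ~b)) = 1111111011111111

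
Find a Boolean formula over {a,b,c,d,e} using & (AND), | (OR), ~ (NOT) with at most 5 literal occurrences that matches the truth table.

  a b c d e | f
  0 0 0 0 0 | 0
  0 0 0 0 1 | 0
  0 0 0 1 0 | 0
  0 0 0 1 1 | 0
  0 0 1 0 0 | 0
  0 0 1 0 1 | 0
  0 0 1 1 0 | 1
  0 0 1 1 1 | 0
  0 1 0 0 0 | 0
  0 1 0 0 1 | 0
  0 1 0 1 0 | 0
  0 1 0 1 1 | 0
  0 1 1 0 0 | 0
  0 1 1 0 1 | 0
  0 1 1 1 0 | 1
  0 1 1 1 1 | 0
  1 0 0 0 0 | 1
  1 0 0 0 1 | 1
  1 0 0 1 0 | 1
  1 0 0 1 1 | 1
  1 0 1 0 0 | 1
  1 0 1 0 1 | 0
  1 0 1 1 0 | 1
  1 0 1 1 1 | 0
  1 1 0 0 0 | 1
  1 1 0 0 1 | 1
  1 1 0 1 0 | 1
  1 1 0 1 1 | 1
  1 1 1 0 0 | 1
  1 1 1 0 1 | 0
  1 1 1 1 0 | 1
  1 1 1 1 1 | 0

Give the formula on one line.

  (d & c) = 00000011000000110000001100000011
  (a | (d & c)) = 00000011000000111111111111111111
  ~e = 10101010101010101010101010101010
  ~c = 11110000111100001111000011110000
  (~e | ~c) = 11111010111110101111101011111010
  ((a | (d & c)) & (~e | ~c)) = 00000010000000101111101011111010

((a | (d & c)) & (~e | ~c))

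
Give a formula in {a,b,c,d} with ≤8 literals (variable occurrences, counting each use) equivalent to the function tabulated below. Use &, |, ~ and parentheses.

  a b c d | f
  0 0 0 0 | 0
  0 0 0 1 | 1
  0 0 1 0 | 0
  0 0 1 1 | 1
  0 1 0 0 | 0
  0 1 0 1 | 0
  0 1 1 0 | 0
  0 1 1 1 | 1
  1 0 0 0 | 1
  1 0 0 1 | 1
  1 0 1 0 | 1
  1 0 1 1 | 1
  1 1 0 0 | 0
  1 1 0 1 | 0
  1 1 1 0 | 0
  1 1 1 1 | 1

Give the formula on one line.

  (c & d) = 0001000100010001
  ~b = 1111000011110000
  ((c & d) | ~b) = 1111000111110001
  ~d = 1010101010101010
  (~d & b) = 0000101000001010
  (a | (~d & b)) = 0000101011111111
  (a | d) = 0101010111111111
  ((a | (~d & b)) | (a | d)) = 0101111111111111
  (((c & d) | ~b) & ((a | (~d & b)) | (a | d))) = 0101000111110001

(((c & d) | ~b) & ((a | (~d & b)) | (a | d)))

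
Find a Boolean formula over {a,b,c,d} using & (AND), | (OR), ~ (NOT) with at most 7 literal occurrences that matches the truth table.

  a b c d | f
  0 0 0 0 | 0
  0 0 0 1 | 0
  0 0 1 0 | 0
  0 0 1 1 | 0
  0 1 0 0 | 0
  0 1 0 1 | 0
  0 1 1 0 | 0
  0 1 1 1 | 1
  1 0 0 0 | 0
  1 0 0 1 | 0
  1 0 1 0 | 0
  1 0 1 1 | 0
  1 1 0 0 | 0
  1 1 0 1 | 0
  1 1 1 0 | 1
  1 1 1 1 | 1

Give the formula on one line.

  (a | d) = 0101010111111111
  (b & (a | d)) = 0000010100001111
  ((b & (a | d)) & c) = 0000000100000011

((b & (a | d)) & c)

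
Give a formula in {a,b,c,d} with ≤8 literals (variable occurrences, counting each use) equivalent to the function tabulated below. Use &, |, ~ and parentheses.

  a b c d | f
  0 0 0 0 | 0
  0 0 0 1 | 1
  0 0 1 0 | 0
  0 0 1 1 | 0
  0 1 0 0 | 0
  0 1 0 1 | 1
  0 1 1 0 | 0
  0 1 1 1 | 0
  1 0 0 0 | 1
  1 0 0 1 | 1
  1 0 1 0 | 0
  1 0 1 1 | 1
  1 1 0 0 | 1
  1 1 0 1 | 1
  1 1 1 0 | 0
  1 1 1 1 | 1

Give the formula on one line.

  ~c = 1100110011001100
  (d & ~c) = 0100010001000100
  (a | (d & ~c)) = 0100010011111111
  ~a = 1111111100000000
  (~a | ~c) = 1111111111001100
  ((~a | ~c) | d) = 1111111111011101
  ((a | (d & ~c)) & ((~a | ~c) | d)) = 0100010011011101

((a | (d & ~c)) & ((~a | ~c) | d))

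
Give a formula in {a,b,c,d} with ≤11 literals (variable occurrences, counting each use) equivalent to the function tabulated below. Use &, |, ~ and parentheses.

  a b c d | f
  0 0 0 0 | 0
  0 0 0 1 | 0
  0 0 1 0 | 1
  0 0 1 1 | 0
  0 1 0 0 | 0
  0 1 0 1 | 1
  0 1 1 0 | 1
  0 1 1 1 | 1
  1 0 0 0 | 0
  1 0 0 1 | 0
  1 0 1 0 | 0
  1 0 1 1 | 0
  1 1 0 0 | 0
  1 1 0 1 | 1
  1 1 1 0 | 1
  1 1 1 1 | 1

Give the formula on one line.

  (d & b) = 0000010100000101
  ~d = 1010101010101010
  (~d & c) = 0010001000100010
  ((d & b) | (~d & c)) = 0010011100100111
  ~a = 1111111100000000
  (d | ~a) = 1111111101010101
  (b | (d | ~a)) = 1111111101011111
  ~c = 1100110011001100
  ((b | (d | ~a)) | ~c) = 1111111111011111
  (((d & b) | (~d & c)) & ((b | (d | ~a)) | ~c)) = 0010011100000111

(((d & b) | (~d & c)) & ((b | (d | ~a)) | ~c))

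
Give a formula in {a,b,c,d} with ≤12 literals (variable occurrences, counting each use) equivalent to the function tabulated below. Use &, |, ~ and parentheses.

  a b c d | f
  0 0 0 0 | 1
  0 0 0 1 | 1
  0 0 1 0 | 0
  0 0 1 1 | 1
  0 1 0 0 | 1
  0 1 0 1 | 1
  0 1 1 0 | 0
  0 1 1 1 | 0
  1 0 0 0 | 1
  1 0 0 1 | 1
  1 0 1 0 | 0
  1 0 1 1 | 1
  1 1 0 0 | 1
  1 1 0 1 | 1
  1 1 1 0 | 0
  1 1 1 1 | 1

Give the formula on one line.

  ~c = 1100110011001100
  (a | c) = 0011001111111111
  ~b = 1111000011110000
  (d & ~b) = 0101000001010000
  ((a | c) & (d & ~b)) = 0001000001010000
  (~c | ((a | c) & (d & ~b))) = 1101110011011100
  (a & b) = 0000000000001111
  (~c | (a & b)) = 1100110011001111
  ((~c | (a & b)) & d) = 0100010001000101
  ((~c | ((a | c) & (d & ~b))) | ((~c | (a & b)) & d)) = 1101110011011101

((~c | ((a | c) & (d & ~b))) | ((~c | (a & b)) & d))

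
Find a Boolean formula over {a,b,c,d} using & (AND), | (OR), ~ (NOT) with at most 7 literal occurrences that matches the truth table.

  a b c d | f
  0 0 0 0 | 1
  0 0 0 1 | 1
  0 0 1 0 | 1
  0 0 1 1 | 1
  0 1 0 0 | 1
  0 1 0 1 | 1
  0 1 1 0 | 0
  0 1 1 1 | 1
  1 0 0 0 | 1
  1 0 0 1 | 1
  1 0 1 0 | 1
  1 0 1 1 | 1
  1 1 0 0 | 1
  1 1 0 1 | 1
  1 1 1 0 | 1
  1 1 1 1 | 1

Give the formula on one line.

(((~d | a) & (~c | ~b)) | (d | (b & a)))

  ~d = 1010101010101010
  (~d | a) = 1010101011111111
  ~c = 1100110011001100
  ~b = 1111000011110000
  (~c | ~b) = 1111110011111100
  ((~d | a) & (~c | ~b)) = 1010100011111100
  (b & a) = 0000000000001111
  (d | (b & a)) = 0101010101011111
  (((~d | a) & (~c | ~b)) | (d | (b & a))) = 1111110111111111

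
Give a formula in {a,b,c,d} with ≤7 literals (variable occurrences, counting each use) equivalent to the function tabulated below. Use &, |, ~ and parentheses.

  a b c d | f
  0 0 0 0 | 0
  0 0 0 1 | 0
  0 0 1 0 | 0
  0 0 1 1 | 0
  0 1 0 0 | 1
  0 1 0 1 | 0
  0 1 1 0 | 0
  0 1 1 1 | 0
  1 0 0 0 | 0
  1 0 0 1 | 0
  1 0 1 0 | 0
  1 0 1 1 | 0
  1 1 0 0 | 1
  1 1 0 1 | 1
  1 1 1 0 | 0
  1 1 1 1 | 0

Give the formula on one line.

  ~d = 1010101010101010
  (a | ~d) = 1010101011111111
  ~c = 1100110011001100
  ((a | ~d) & ~c) = 1000100011001100
  (((a | ~d) & ~c) & b) = 0000100000001100

(((a | ~d) & ~c) & b)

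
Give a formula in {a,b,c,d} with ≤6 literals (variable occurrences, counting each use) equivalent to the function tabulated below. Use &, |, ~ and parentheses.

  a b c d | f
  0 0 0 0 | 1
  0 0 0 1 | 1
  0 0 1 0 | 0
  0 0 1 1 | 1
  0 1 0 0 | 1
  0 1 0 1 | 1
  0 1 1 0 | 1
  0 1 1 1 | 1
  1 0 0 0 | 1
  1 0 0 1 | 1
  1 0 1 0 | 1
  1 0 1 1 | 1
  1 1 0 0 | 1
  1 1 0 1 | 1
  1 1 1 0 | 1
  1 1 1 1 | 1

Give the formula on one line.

((b | d) | (a | (~a & ~c)))

  (b | d) = 0101111101011111
  ~a = 1111111100000000
  ~c = 1100110011001100
  (~a & ~c) = 1100110000000000
  (a | (~a & ~c)) = 1100110011111111
  ((b | d) | (a | (~a & ~c))) = 1101111111111111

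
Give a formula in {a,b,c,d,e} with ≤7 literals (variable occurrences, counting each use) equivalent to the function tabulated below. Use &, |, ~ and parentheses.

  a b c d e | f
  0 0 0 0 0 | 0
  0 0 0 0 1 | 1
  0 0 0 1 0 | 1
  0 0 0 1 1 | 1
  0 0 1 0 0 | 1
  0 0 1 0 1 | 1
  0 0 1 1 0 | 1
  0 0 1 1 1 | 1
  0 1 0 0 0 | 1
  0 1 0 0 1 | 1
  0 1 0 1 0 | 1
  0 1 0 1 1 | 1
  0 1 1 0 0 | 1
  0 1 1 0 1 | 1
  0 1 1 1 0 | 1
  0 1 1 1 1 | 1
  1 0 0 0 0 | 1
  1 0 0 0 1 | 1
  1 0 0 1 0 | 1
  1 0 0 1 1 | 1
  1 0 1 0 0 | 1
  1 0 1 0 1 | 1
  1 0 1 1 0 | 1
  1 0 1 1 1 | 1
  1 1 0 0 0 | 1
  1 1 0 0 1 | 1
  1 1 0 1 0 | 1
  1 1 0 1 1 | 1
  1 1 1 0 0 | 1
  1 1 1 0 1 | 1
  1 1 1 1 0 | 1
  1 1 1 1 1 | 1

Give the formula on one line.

  (e | c) = 01011111010111110101111101011111
  ((e | c) | a) = 01011111010111111111111111111111
  (((e | c) | a) | b) = 01011111111111111111111111111111
  ~e = 10101010101010101010101010101010
  (d & ~e) = 00100010001000100010001000100010
  ((((e | c) | a) | b) | (d & ~e)) = 01111111111111111111111111111111

((((e | c) | a) | b) | (d & ~e))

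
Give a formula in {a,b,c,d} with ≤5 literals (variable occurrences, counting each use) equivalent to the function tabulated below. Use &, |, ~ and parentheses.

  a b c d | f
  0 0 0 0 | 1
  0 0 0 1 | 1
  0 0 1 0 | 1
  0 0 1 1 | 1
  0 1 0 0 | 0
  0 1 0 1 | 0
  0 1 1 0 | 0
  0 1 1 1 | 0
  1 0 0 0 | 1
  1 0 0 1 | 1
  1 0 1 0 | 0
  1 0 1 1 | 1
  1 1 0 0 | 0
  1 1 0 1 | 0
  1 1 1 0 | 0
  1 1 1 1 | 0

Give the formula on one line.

(~b & (~c | (~a | d)))

  ~b = 1111000011110000
  ~c = 1100110011001100
  ~a = 1111111100000000
  (~a | d) = 1111111101010101
  (~c | (~a | d)) = 1111111111011101
  (~b & (~c | (~a | d))) = 1111000011010000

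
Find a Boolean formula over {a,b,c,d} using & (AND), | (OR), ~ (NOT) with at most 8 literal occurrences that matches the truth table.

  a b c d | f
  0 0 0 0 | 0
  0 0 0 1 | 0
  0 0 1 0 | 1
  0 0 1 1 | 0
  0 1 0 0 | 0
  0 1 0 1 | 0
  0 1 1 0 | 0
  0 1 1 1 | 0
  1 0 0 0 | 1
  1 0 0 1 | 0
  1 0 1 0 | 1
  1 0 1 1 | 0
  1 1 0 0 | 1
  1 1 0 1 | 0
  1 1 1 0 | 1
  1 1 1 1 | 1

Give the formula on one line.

  ~d = 1010101010101010
  (~d | b) = 1010111110101111
  (c & (~d | b)) = 0010001100100011
  ~b = 1111000011110000
  (~b | a) = 1111000011111111
  ((c & (~d | b)) & (~b | a)) = 0010000000100011
  (~d & a) = 0000000010101010
  (((c & (~d | b)) & (~b | a)) | (~d & a)) = 0010000010101011

(((c & (~d | b)) & (~b | a)) | (~d & a))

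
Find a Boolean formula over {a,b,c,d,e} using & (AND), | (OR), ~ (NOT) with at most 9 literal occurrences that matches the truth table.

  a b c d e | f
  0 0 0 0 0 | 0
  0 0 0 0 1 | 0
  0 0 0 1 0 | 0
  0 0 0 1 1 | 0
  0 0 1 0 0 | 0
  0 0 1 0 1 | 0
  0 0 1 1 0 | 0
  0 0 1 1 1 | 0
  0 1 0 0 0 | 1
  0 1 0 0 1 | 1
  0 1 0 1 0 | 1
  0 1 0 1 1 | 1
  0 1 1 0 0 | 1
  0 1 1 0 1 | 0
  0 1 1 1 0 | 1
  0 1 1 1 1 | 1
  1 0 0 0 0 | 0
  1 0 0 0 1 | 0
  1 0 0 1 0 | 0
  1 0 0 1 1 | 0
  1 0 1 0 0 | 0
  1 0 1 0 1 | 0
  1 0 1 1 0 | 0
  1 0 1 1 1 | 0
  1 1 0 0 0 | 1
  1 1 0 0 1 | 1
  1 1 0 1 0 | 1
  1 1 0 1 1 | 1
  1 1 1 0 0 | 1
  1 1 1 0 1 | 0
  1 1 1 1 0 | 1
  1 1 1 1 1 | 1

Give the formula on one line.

  ~b = 11111111000000001111111100000000
  ~c = 11110000111100001111000011110000
  (~c | d) = 11110011111100111111001111110011
  ~d = 11001100110011001100110011001100
  ~e = 10101010101010101010101010101010
  (~d & ~e) = 10001000100010001000100010001000
  ((~c | d) | (~d & ~e)) = 11111011111110111111101111111011
  (~b | ((~c | d) | (~d & ~e))) = 11111111111110111111111111111011
  ((~b | ((~c | d) | (~d & ~e))) & b) = 00000000111110110000000011111011

((~b | ((~c | d) | (~d & ~e))) & b)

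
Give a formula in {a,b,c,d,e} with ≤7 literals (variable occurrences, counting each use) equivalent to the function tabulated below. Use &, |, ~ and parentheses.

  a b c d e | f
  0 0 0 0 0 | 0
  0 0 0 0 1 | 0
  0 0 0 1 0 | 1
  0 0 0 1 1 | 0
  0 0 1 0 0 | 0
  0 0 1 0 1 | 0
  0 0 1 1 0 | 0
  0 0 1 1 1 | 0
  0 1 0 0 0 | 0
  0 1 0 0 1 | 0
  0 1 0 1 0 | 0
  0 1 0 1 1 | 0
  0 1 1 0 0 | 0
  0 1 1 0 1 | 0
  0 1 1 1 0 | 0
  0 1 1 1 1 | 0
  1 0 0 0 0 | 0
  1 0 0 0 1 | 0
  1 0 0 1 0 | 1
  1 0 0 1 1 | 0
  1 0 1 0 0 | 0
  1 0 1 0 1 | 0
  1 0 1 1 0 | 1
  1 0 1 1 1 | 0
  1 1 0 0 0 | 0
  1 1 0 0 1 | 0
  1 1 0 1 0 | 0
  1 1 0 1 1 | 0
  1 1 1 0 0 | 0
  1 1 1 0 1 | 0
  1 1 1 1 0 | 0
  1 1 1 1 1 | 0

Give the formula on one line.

  (d | e) = 01110111011101110111011101110111
  ~b = 11111111000000001111111100000000
  ~e = 10101010101010101010101010101010
  (~b & ~e) = 10101010000000001010101000000000
  ((d | e) & (~b & ~e)) = 00100010000000000010001000000000
  ~c = 11110000111100001111000011110000
  (~c | a) = 11110000111100001111111111111111
  ((~c | a) | b) = 11110000111111111111111111111111
  (((d | e) & (~b & ~e)) & ((~c | a) | b)) = 00100000000000000010001000000000

(((d | e) & (~b & ~e)) & ((~c | a) | b))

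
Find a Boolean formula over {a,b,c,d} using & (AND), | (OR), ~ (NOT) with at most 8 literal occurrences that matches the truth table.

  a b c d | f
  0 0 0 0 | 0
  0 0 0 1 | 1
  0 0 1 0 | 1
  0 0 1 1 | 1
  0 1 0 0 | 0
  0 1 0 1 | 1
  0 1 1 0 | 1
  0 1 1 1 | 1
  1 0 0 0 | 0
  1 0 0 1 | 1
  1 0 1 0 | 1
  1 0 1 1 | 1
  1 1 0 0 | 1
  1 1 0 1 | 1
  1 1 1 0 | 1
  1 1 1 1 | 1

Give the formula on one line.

(((~d & b) & a) | (c | d))

  ~d = 1010101010101010
  (~d & b) = 0000101000001010
  ((~d & b) & a) = 0000000000001010
  (c | d) = 0111011101110111
  (((~d & b) & a) | (c | d)) = 0111011101111111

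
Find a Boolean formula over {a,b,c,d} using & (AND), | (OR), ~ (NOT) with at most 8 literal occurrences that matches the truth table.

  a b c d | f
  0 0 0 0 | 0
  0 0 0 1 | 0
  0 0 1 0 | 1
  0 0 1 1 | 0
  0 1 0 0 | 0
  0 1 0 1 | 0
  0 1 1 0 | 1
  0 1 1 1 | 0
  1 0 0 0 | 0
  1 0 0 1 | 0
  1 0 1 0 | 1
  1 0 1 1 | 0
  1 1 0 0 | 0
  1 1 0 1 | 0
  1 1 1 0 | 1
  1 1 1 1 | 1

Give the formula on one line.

(((c & ~d) | ((~d & ~c) | (a & b))) & c)

  ~d = 1010101010101010
  (c & ~d) = 0010001000100010
  ~c = 1100110011001100
  (~d & ~c) = 1000100010001000
  (a & b) = 0000000000001111
  ((~d & ~c) | (a & b)) = 1000100010001111
  ((c & ~d) | ((~d & ~c) | (a & b))) = 1010101010101111
  (((c & ~d) | ((~d & ~c) | (a & b))) & c) = 0010001000100011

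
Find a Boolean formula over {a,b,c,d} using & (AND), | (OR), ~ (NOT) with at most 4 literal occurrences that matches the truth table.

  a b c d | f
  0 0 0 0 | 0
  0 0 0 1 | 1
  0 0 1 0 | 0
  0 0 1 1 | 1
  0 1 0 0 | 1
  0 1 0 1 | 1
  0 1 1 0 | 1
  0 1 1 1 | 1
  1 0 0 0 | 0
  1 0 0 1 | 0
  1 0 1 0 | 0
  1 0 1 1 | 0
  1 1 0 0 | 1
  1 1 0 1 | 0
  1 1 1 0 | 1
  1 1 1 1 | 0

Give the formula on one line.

((~a & d) | (~d & b))

  ~a = 1111111100000000
  (~a & d) = 0101010100000000
  ~d = 1010101010101010
  (~d & b) = 0000101000001010
  ((~a & d) | (~d & b)) = 0101111100001010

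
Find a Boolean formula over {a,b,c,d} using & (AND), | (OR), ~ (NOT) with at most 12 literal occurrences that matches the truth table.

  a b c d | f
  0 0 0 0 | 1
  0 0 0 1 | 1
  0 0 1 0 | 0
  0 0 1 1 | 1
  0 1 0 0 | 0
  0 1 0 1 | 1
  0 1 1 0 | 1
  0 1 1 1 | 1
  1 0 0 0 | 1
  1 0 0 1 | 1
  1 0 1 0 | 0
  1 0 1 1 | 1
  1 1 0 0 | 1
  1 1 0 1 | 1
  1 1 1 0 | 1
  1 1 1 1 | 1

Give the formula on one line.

  ~c = 1100110011001100
  ~b = 1111000011110000
  (~c & ~b) = 1100000011000000
  (~c & d) = 0100010001000100
  (d | b) = 0101111101011111
  ((d | b) & c) = 0001001100010011
  ((~c & d) | ((d | b) & c)) = 0101011101010111
  (a & ~c) = 0000000011001100
  (((~c & d) | ((d | b) & c)) | (a & ~c)) = 0101011111011111
  ((~c & ~b) | (((~c & d) | ((d | b) & c)) | (a & ~c))) = 1101011111011111

((~c & ~b) | (((~c & d) | ((d | b) & c)) | (a & ~c)))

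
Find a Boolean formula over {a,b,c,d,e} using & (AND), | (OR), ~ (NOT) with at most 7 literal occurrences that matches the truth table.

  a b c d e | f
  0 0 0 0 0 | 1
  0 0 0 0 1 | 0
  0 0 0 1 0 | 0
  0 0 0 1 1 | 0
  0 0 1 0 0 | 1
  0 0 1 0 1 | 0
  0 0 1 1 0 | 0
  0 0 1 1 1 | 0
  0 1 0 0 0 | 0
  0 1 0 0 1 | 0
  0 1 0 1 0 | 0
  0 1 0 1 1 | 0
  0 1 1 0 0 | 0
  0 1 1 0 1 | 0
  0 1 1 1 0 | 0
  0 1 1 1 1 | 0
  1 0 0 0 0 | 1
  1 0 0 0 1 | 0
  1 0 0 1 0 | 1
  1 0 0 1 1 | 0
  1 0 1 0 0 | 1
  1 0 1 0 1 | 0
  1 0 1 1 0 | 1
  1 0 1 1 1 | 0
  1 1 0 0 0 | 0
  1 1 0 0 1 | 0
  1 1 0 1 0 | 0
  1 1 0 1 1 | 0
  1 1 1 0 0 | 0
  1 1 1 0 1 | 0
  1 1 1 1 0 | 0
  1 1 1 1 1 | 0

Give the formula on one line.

  ~b = 11111111000000001111111100000000
  ~e = 10101010101010101010101010101010
  (~b & ~e) = 10101010000000001010101000000000
  ~d = 11001100110011001100110011001100
  (a | ~d) = 11001100110011001111111111111111
  ((~b & ~e) & (a | ~d)) = 10001000000000001010101000000000

((~b & ~e) & (a | ~d))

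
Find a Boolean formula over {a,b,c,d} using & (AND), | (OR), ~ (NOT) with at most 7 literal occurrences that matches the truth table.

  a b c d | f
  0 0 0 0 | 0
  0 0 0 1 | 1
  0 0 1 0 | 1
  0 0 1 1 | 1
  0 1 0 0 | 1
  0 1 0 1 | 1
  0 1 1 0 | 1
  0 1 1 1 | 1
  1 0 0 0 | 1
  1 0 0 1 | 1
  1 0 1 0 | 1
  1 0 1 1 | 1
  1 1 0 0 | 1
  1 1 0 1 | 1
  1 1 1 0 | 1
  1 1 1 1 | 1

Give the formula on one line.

  (d | a) = 0101010111111111
  ((d | a) | b) = 0101111111111111
  (((d | a) | b) | c) = 0111111111111111

(((d | a) | b) | c)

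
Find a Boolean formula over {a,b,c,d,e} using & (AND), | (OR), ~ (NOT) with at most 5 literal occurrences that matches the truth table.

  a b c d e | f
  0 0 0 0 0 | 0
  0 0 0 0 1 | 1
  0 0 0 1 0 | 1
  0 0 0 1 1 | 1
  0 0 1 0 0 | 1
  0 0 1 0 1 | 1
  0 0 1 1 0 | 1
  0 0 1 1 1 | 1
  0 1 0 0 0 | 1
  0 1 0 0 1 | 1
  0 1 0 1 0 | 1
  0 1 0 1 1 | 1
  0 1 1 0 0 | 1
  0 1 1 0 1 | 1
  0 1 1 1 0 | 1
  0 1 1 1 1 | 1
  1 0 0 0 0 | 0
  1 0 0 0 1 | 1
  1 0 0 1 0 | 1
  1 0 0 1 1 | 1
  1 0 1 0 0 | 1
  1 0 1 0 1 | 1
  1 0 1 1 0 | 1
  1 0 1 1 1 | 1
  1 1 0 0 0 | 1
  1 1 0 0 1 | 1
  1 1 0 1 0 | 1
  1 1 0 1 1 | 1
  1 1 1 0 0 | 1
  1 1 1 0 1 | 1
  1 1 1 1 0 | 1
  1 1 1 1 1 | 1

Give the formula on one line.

((e | c) | (b | d))

  (e | c) = 01011111010111110101111101011111
  (b | d) = 00110011111111110011001111111111
  ((e | c) | (b | d)) = 01111111111111110111111111111111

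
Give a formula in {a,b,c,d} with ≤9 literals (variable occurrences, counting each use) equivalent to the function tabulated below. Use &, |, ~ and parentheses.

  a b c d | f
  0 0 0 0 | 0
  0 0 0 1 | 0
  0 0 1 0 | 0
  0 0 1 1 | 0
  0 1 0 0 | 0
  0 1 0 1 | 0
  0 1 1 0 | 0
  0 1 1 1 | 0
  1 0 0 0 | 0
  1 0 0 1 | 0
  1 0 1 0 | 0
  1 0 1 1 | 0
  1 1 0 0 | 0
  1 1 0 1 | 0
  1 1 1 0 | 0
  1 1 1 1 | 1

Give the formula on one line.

((c | ((~a & ~d) & b)) & ((d & b) & a))

  ~a = 1111111100000000
  ~d = 1010101010101010
  (~a & ~d) = 1010101000000000
  ((~a & ~d) & b) = 0000101000000000
  (c | ((~a & ~d) & b)) = 0011101100110011
  (d & b) = 0000010100000101
  ((d & b) & a) = 0000000000000101
  ((c | ((~a & ~d) & b)) & ((d & b) & a)) = 0000000000000001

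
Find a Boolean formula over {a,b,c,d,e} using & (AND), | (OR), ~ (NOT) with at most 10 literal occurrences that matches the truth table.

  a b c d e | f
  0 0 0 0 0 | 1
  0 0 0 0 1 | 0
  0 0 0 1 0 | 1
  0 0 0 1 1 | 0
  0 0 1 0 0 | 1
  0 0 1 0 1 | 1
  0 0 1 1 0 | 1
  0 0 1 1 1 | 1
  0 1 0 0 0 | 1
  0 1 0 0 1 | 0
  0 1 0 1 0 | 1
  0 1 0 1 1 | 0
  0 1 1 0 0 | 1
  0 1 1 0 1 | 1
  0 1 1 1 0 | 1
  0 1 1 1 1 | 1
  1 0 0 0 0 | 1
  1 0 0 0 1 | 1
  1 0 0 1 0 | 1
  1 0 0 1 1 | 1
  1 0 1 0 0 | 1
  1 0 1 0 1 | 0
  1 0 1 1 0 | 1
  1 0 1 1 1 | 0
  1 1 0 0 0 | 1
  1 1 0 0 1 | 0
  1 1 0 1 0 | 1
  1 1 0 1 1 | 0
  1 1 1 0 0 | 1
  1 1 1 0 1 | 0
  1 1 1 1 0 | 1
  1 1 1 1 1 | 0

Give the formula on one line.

(~e | ((((~e | ~b) & (~c & e)) & a) | (~a & c)))

  ~e = 10101010101010101010101010101010
  ~b = 11111111000000001111111100000000
  (~e | ~b) = 11111111101010101111111110101010
  ~c = 11110000111100001111000011110000
  (~c & e) = 01010000010100000101000001010000
  ((~e | ~b) & (~c & e)) = 01010000000000000101000000000000
  (((~e | ~b) & (~c & e)) & a) = 00000000000000000101000000000000
  ~a = 11111111111111110000000000000000
  (~a & c) = 00001111000011110000000000000000
  ((((~e | ~b) & (~c & e)) & a) | (~a & c)) = 00001111000011110101000000000000
  (~e | ((((~e | ~b) & (~c & e)) & a) | (~a & c))) = 10101111101011111111101010101010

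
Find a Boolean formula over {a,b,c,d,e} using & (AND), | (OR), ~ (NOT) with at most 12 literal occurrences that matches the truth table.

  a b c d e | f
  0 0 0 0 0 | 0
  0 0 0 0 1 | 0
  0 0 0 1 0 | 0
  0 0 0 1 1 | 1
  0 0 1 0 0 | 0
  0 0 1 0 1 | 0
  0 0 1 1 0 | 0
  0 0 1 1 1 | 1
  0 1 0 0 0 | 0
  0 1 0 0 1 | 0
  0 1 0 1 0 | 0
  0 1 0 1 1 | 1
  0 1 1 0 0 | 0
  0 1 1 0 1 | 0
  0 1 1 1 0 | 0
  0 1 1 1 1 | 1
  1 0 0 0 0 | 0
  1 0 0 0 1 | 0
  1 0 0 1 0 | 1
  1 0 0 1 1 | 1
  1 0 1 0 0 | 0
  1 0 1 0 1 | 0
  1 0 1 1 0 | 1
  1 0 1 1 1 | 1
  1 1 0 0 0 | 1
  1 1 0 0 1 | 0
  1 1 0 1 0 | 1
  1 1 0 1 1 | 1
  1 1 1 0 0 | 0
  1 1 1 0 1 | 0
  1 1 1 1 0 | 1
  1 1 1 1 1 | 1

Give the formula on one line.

(((e | a) & d) | ((~e & ((a & ~c) | (e & c))) & b))

  (e | a) = 01010101010101011111111111111111
  ((e | a) & d) = 00010001000100010011001100110011
  ~e = 10101010101010101010101010101010
  ~c = 11110000111100001111000011110000
  (a & ~c) = 00000000000000001111000011110000
  (e & c) = 00000101000001010000010100000101
  ((a & ~c) | (e & c)) = 00000101000001011111010111110101
  (~e & ((a & ~c) | (e & c))) = 00000000000000001010000010100000
  ((~e & ((a & ~c) | (e & c))) & b) = 00000000000000000000000010100000
  (((e | a) & d) | ((~e & ((a & ~c) | (e & c))) & b)) = 00010001000100010011001110110011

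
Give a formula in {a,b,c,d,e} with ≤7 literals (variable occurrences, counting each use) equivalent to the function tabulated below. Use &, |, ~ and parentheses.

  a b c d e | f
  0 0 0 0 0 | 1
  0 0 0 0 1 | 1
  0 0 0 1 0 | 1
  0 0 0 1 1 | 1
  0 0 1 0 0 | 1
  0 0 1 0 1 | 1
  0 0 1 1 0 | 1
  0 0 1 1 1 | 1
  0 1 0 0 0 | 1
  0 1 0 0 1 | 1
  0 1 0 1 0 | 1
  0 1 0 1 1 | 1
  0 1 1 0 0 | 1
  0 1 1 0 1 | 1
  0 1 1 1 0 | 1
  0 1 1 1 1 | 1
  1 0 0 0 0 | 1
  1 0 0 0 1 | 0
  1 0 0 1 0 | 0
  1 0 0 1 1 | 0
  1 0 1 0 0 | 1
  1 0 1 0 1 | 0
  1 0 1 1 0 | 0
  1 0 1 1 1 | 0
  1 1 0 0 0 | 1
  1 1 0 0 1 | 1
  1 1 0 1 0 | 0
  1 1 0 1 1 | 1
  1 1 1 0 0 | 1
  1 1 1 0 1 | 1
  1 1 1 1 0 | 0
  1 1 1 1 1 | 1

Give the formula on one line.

  (e & b) = 00000000010101010000000001010101
  ~a = 11111111111111110000000000000000
  ~d = 11001100110011001100110011001100
  (~a | ~d) = 11111111111111111100110011001100
  ~e = 10101010101010101010101010101010
  (~e | b) = 10101010111111111010101011111111
  ((~a | ~d) & (~e | b)) = 10101010111111111000100011001100
  (~a | ((~a | ~d) & (~e | b))) = 11111111111111111000100011001100
  ((e & b) | (~a | ((~a | ~d) & (~e | b)))) = 11111111111111111000100011011101

((e & b) | (~a | ((~a | ~d) & (~e | b))))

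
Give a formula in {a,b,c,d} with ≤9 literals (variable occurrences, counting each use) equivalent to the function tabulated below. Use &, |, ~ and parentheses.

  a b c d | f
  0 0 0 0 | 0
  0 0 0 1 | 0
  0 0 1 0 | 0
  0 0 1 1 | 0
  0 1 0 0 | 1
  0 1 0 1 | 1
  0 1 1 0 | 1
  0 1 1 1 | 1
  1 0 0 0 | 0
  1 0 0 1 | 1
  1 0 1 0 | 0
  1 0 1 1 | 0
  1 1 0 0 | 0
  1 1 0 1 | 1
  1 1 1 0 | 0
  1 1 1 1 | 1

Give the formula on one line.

(((~c & a) | (b | (~c & ~d))) & (d | (~a & b)))

  ~c = 1100110011001100
  (~c & a) = 0000000011001100
  ~d = 1010101010101010
  (~c & ~d) = 1000100010001000
  (b | (~c & ~d)) = 1000111110001111
  ((~c & a) | (b | (~c & ~d))) = 1000111111001111
  ~a = 1111111100000000
  (~a & b) = 0000111100000000
  (d | (~a & b)) = 0101111101010101
  (((~c & a) | (b | (~c & ~d))) & (d | (~a & b))) = 0000111101000101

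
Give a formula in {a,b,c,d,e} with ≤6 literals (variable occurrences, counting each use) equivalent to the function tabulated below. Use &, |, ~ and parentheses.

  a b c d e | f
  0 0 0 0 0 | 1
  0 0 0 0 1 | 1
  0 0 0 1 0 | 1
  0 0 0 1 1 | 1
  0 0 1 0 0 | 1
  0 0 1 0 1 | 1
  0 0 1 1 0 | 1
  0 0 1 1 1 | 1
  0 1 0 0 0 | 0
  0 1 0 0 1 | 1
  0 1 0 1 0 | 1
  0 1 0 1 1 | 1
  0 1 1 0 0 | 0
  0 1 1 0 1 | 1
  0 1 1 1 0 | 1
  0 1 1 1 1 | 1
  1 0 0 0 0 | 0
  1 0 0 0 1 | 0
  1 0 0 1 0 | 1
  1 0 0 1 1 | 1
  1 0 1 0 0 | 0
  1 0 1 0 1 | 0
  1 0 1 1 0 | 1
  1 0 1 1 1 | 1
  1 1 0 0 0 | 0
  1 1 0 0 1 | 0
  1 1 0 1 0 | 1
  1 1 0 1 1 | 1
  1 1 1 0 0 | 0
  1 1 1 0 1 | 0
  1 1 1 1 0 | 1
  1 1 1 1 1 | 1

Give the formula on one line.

  ~a = 11111111111111110000000000000000
  (e & ~a) = 01010101010101010000000000000000
  ~b = 11111111000000001111111100000000
  (~b & ~a) = 11111111000000000000000000000000
  ((~b & ~a) | d) = 11111111001100110011001100110011
  ((e & ~a) | ((~b & ~a) | d)) = 11111111011101110011001100110011

((e & ~a) | ((~b & ~a) | d))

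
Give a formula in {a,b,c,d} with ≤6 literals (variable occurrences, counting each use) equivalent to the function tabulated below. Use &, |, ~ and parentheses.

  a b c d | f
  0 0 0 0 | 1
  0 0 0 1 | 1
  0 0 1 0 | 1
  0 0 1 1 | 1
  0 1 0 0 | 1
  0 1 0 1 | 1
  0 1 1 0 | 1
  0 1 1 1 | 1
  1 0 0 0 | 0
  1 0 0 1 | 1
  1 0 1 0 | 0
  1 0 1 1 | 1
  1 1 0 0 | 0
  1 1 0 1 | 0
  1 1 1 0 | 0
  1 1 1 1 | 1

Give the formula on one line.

  ~b = 1111000011110000
  (d & ~b) = 0101000001010000
  ~a = 1111111100000000
  ((d & ~b) | ~a) = 1111111101010000
  (d & c) = 0001000100010001
  (((d & ~b) | ~a) | (d & c)) = 1111111101010001

(((d & ~b) | ~a) | (d & c))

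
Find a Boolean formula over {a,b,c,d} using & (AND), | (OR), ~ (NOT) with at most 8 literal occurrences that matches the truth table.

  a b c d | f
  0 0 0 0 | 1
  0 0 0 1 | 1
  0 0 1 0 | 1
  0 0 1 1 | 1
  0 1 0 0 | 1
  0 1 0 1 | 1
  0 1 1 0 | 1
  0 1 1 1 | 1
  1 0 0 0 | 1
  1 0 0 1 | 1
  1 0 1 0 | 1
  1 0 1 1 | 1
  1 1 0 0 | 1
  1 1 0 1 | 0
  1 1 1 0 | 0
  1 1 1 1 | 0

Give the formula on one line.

  ~c = 1100110011001100
  ~d = 1010101010101010
  (~d | c) = 1011101110111011
  (~c & (~d | c)) = 1000100010001000
  ~b = 1111000011110000
  ((~c & (~d | c)) | ~b) = 1111100011111000
  ~a = 1111111100000000
  (((~c & (~d | c)) | ~b) | ~a) = 1111111111111000

(((~c & (~d | c)) | ~b) | ~a)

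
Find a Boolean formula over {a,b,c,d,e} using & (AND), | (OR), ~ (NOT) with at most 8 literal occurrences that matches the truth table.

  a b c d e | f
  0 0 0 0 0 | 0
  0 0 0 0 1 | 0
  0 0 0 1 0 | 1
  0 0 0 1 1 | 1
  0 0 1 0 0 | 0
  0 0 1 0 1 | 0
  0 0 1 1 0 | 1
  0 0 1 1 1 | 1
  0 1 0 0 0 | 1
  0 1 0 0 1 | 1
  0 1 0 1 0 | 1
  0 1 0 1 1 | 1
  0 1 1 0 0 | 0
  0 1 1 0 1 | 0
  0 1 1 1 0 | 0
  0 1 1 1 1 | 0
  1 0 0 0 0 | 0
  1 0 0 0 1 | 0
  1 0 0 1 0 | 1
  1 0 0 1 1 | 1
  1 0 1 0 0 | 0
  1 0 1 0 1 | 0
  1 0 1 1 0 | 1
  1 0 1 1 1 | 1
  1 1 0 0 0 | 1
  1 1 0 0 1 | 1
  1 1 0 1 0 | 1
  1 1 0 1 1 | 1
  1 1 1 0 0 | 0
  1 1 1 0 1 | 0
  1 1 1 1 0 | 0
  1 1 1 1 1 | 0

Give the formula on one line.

  ~c = 11110000111100001111000011110000
  ~b = 11111111000000001111111100000000
  (~c | ~b) = 11111111111100001111111111110000
  ((~c | ~b) & d) = 00110011001100000011001100110000
  (b & ~c) = 00000000111100000000000011110000
  (((~c | ~b) & d) | (b & ~c)) = 00110011111100000011001111110000

(((~c | ~b) & d) | (b & ~c))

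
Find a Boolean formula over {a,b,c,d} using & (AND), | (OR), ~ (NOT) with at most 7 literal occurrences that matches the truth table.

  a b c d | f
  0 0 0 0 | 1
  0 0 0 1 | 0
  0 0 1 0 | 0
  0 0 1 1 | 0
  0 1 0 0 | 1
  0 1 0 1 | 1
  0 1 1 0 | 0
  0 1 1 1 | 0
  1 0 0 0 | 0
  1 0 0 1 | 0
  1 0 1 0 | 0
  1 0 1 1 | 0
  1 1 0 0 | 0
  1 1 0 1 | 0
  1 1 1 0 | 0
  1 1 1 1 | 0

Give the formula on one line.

((((~c & ~a) | (~b & a)) & ~a) & (~d | b))

  ~c = 1100110011001100
  ~a = 1111111100000000
  (~c & ~a) = 1100110000000000
  ~b = 1111000011110000
  (~b & a) = 0000000011110000
  ((~c & ~a) | (~b & a)) = 1100110011110000
  (((~c & ~a) | (~b & a)) & ~a) = 1100110000000000
  ~d = 1010101010101010
  (~d | b) = 1010111110101111
  ((((~c & ~a) | (~b & a)) & ~a) & (~d | b)) = 1000110000000000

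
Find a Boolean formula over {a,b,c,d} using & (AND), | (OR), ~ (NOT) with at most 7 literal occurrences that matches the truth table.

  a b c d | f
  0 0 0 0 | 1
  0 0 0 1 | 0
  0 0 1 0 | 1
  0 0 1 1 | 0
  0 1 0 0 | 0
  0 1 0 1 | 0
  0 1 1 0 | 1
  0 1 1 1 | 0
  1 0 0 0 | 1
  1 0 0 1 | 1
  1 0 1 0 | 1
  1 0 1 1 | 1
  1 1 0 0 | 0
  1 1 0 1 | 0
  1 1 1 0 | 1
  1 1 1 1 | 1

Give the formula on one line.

  ~d = 1010101010101010
  (~d | a) = 1010101011111111
  ~b = 1111000011110000
  (c | ~b) = 1111001111110011
  ((~d | a) & (c | ~b)) = 1010001011110011

((~d | a) & (c | ~b))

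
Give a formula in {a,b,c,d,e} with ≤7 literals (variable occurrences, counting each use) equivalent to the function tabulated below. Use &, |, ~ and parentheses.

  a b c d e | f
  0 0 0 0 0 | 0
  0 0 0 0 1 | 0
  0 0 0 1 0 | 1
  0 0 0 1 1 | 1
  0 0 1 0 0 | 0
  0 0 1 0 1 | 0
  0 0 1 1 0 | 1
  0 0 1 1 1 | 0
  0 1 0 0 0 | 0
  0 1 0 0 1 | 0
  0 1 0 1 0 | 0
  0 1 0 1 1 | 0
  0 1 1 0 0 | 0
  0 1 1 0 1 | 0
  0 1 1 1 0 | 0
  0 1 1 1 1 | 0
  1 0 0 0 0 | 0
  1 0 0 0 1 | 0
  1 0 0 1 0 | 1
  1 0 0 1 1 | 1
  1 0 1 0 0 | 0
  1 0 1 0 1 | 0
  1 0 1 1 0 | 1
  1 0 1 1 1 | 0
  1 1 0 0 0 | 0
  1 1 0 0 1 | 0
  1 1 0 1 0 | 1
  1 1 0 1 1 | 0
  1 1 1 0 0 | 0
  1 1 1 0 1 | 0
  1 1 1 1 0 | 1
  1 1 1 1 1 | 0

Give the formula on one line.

  ~b = 11111111000000001111111100000000
  ~e = 10101010101010101010101010101010
  (~e & a) = 00000000000000001010101010101010
  (~b | (~e & a)) = 11111111000000001111111110101010
  ~c = 11110000111100001111000011110000
  (~c | ~e) = 11111010111110101111101011111010
  ((~b | (~e & a)) & (~c | ~e)) = 11111010000000001111101010101010
  (d & ((~b | (~e & a)) & (~c | ~e))) = 00110010000000000011001000100010

(d & ((~b | (~e & a)) & (~c | ~e)))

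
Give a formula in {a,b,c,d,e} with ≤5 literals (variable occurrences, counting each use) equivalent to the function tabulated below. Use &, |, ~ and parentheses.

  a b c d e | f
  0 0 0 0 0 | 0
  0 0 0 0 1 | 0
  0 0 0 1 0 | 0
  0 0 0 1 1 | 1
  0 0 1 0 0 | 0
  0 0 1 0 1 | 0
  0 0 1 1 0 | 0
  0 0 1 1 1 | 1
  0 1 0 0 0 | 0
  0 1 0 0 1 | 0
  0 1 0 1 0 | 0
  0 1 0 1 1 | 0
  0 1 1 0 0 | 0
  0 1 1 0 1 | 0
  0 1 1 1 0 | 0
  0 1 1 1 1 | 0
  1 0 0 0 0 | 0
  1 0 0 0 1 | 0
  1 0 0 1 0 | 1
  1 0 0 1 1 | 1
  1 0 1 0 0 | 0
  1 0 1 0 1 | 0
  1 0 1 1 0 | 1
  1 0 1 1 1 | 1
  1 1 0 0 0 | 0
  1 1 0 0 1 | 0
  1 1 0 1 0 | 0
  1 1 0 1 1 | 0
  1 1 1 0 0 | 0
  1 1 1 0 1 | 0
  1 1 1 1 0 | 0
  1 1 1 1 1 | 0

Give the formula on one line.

  (e | a) = 01010101010101011111111111111111
  ~b = 11111111000000001111111100000000
  (d & ~b) = 00110011000000000011001100000000
  ((e | a) & (d & ~b)) = 00010001000000000011001100000000

((e | a) & (d & ~b))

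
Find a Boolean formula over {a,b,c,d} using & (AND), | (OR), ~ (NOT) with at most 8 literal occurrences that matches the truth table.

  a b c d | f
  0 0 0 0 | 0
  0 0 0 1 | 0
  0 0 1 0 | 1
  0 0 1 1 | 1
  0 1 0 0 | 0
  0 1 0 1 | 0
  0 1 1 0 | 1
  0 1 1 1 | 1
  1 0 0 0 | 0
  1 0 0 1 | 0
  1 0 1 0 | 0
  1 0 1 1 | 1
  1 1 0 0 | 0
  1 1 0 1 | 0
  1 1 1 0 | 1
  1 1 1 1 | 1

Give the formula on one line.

  (d & c) = 0001000100010001
  ~d = 1010101010101010
  (c & b) = 0000001100000011
  (~d & (c & b)) = 0000001000000010
  ((d & c) | (~d & (c & b))) = 0001001100010011
  ~a = 1111111100000000
  (c & ~a) = 0011001100000000
  (((d & c) | (~d & (c & b))) | (c & ~a)) = 0011001100010011

(((d & c) | (~d & (c & b))) | (c & ~a))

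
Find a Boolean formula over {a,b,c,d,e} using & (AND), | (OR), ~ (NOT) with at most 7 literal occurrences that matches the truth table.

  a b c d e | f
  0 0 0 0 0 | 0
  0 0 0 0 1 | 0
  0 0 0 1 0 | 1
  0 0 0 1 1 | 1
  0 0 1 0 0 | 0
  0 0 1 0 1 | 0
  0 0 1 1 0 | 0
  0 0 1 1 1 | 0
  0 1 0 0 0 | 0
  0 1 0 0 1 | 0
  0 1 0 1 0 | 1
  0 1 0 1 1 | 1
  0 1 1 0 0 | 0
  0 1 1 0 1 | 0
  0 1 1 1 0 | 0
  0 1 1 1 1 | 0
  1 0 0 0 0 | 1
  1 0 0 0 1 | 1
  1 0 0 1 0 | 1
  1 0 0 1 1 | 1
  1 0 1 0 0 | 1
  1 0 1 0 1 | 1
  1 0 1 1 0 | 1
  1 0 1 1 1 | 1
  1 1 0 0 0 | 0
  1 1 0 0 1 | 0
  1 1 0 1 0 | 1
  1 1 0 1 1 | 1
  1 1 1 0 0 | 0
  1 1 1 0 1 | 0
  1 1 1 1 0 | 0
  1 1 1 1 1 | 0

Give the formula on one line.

((a & ~b) | (~c & d))

  ~b = 11111111000000001111111100000000
  (a & ~b) = 00000000000000001111111100000000
  ~c = 11110000111100001111000011110000
  (~c & d) = 00110000001100000011000000110000
  ((a & ~b) | (~c & d)) = 00110000001100001111111100110000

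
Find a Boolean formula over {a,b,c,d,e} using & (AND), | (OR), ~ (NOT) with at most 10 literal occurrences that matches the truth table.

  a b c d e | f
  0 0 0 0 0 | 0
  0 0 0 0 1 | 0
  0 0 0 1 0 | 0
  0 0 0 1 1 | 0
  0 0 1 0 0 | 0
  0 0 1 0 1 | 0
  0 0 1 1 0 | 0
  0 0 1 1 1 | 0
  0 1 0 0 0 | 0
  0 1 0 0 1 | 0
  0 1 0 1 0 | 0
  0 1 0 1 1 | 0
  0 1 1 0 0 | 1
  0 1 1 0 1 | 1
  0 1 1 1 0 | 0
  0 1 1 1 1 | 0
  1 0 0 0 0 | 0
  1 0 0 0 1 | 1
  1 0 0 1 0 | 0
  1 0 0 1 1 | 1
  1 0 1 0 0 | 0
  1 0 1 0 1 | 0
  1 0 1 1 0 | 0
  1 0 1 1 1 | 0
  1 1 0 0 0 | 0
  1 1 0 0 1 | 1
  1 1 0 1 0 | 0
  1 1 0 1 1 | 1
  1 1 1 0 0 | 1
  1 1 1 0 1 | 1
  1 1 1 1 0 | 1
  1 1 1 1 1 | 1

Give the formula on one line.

((e & (~c & a)) | (c & ((~c | (a | ~d)) & b)))

  ~c = 11110000111100001111000011110000
  (~c & a) = 00000000000000001111000011110000
  (e & (~c & a)) = 00000000000000000101000001010000
  ~d = 11001100110011001100110011001100
  (a | ~d) = 11001100110011001111111111111111
  (~c | (a | ~d)) = 11111100111111001111111111111111
  ((~c | (a | ~d)) & b) = 00000000111111000000000011111111
  (c & ((~c | (a | ~d)) & b)) = 00000000000011000000000000001111
  ((e & (~c & a)) | (c & ((~c | (a | ~d)) & b))) = 00000000000011000101000001011111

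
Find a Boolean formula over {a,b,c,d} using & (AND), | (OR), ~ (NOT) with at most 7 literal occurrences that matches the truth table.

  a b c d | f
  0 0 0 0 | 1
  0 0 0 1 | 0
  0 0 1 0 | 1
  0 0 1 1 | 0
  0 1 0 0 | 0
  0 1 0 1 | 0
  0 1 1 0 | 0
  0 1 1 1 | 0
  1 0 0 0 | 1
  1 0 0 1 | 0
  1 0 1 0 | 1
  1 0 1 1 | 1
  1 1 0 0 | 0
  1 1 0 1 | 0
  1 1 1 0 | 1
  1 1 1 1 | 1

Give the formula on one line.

((a & c) | (~b & ~d))

  (a & c) = 0000000000110011
  ~b = 1111000011110000
  ~d = 1010101010101010
  (~b & ~d) = 1010000010100000
  ((a & c) | (~b & ~d)) = 1010000010110011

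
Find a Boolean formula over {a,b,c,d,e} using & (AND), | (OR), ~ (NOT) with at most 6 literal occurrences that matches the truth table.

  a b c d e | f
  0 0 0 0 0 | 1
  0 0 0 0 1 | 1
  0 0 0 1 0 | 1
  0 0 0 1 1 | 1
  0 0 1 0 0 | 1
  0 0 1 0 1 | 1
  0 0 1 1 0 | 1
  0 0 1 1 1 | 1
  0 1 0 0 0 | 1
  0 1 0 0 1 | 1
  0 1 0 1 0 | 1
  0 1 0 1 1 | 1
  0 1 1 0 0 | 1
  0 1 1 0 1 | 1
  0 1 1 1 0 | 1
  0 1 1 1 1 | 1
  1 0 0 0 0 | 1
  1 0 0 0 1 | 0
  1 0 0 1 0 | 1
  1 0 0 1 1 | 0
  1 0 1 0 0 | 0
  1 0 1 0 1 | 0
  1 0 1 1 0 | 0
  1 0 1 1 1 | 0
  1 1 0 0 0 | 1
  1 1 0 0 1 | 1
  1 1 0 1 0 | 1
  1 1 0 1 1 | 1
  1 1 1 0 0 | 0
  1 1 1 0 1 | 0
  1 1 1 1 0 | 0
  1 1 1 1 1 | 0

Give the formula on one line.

  ~e = 10101010101010101010101010101010
  (~e | b) = 10101010111111111010101011111111
  ~c = 11110000111100001111000011110000
  ((~e | b) & ~c) = 10100000111100001010000011110000
  ~a = 11111111111111110000000000000000
  (((~e | b) & ~c) | ~a) = 11111111111111111010000011110000

(((~e | b) & ~c) | ~a)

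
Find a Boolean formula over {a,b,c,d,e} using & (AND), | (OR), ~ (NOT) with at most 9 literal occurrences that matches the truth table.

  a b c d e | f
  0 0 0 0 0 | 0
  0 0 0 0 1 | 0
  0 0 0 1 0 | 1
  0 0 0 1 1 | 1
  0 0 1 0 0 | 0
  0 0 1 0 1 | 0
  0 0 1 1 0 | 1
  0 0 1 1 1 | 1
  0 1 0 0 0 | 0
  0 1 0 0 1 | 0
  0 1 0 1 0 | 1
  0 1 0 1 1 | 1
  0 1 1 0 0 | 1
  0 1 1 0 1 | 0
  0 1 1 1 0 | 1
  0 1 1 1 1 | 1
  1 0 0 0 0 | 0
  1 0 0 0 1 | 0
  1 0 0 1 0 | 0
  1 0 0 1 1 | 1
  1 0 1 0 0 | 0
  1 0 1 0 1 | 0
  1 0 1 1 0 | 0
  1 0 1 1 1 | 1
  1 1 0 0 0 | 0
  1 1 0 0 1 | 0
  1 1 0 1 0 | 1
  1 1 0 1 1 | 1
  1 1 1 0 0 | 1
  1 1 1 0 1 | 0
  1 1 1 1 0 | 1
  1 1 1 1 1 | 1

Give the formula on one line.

  ~e = 10101010101010101010101010101010
  (c & ~e) = 00001010000010100000101000001010
  (b & (c & ~e)) = 00000000000010100000000000001010
  (d | (b & (c & ~e))) = 00110011001110110011001100111011
  ~a = 11111111111111110000000000000000
  (e & a) = 00000000000000000101010101010101
  ((e & a) | b) = 00000000111111110101010111111111
  (((e & a) | b) | e) = 01010101111111110101010111111111
  (~a | (((e & a) | b) | e)) = 11111111111111110101010111111111
  ((d | (b & (c & ~e))) & (~a | (((e & a) | b) | e))) = 00110011001110110001000100111011

((d | (b & (c & ~e))) & (~a | (((e & a) | b) | e)))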